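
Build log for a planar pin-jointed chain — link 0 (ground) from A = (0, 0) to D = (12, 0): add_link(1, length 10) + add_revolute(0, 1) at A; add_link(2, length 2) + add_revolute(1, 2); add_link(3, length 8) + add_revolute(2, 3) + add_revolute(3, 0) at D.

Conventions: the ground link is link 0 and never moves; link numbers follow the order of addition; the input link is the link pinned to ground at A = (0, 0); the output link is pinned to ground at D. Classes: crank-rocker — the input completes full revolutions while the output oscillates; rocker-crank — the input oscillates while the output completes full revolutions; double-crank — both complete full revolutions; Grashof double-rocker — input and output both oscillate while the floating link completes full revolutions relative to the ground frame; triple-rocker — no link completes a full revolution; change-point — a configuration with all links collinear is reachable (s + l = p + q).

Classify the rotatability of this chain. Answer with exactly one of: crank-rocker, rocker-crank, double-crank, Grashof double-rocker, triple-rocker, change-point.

lengths: ground=12, input=10, coupler=2, output=8
sorted: s=2 (shortest), l=12 (longest), p+q=18
s + l = 14 vs p + q = 18
s + l < p + q (Grashof) with shortest = coupler link → Grashof double-rocker

Grashof double-rocker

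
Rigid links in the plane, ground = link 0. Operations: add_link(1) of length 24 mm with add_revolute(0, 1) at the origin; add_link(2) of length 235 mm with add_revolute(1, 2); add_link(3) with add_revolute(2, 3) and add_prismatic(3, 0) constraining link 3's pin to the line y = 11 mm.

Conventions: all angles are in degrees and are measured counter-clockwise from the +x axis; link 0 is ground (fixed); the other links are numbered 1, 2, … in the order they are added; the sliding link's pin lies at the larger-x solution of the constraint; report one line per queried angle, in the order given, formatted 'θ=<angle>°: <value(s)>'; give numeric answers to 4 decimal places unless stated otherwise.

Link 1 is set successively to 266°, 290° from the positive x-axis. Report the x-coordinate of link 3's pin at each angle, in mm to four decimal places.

geometry: r = 24 mm, L = 235 mm, e = 11 mm
θ=266°: crank pin P = (r cos θ, r sin θ) = (-1.674155, -23.941537)
θ=266°: h = r sin θ − e = -23.941537 − 11 = -34.941537
θ=266°: x = r cos θ + √(L² − h²) = -1.674155 + 232.387799 = 230.713643
θ=290°: crank pin P = (r cos θ, r sin θ) = (8.208483, -22.552623)
θ=290°: h = r sin θ − e = -22.552623 − 11 = -33.552623
θ=290°: x = r cos θ + √(L² − h²) = 8.208483 + 232.592393 = 240.800877

θ=266°: 230.7136
θ=290°: 240.8009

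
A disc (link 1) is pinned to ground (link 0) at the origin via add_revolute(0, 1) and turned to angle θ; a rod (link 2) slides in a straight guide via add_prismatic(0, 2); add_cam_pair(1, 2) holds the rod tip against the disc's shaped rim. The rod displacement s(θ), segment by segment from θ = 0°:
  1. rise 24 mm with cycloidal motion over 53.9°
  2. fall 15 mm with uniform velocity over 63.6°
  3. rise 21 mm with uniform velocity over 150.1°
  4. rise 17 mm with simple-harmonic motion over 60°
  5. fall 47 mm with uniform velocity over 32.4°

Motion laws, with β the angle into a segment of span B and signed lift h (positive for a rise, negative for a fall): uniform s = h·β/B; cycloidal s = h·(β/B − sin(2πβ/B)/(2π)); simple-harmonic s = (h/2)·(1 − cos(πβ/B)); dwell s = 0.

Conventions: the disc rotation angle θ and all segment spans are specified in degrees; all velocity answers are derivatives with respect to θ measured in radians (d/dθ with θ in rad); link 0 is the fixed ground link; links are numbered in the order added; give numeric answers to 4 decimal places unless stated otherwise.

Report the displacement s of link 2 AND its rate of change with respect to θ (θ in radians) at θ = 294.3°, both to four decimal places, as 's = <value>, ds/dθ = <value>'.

segment 1 (0° to 53.9°, cycloidal, h = 24) is passed completely: s = 0.0000 + (24) = 24.0000
segment 2 (53.9° to 117.5°, uniform, h = -15) is passed completely: s = 24.0000 + (-15) = 9.0000
segment 3 (117.5° to 267.6°, uniform, h = 21) is passed completely: s = 9.0000 + (21) = 30.0000
θ = 294.3° falls in segment 4 (267.6° to 327.6°, simple-harmonic, h = 17): β = 294.3 − 267.6 = 26.7°, B = 60°; Δs = 17/2·(1 − cos(π·0.4450)) = 7.0386; s = 30.0000 + 7.0386 = 37.0386
velocity in seg [267.6°–327.6°] (simple-harmonic), θ in radians: β = 26.7° = 0.4660 rad, B = 60° = 1.0472 rad; ds/dθ = (πh/(2B)) sin(πβ/B) = (π·17/(2·1.0472)) sin(π·0.4450) = 25.120288 mm/rad

s = 37.0386, ds/dθ = 25.1203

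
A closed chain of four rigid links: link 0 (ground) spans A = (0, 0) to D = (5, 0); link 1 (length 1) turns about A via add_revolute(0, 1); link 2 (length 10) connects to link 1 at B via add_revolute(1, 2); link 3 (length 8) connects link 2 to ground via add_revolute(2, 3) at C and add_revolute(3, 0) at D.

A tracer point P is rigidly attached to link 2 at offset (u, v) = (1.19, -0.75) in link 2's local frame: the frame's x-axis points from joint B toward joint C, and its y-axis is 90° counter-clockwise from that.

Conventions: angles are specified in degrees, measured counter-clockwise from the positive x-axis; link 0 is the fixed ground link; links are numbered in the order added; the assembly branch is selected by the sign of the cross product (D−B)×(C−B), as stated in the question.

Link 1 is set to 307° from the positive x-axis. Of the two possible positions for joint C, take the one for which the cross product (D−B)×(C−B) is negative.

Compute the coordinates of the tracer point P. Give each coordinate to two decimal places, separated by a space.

A=(0,0), D=(5.00,0)
B = A + 1.00·(cos307°, sin307°) = (0.6018, -0.7986)
|BD| = 4.4701
circle(B,10.00) ∩ circle(D,8.00): a=6.2618, h=7.7968
  candidates: C₊=(5.3699,7.9914) cross=34.852; C₋=(8.1559,-7.3512) cross=-34.852
  branch - wants cross < 0 → take C=(8.1559,-7.3512) (cross=-34.852)
ex = (C−B)/|BC| = (0.7554,-0.6553); ey = (0.6553,0.7554)
P = B + 1.19·ex + -0.75·ey = (1.0093,-2.1449)

1.01 -2.14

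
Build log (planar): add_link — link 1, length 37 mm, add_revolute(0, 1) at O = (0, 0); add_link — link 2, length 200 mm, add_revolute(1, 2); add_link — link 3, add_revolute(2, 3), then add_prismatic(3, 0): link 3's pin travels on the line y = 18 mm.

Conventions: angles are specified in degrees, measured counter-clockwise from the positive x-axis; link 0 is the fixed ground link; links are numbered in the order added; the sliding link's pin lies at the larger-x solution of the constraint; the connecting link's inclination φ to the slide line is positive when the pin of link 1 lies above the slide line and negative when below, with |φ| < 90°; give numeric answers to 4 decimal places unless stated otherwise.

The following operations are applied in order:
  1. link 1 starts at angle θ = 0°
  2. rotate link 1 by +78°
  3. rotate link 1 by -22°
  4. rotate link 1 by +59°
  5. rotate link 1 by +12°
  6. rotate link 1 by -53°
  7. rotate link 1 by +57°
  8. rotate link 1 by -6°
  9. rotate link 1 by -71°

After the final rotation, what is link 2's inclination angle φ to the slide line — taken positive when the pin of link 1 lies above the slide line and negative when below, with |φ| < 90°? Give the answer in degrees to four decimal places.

geometry: r = 37 mm, L = 200 mm, e = 18 mm; θ starts at 0°
rotate link 1 by +78°: θ ← 0° +78° = 78°
rotate link 1 by -22°: θ ← 78° -22° = 56°
rotate link 1 by +59°: θ ← 56° +59° = 115°
rotate link 1 by +12°: θ ← 115° +12° = 127°
rotate link 1 by -53°: θ ← 127° -53° = 74°
rotate link 1 by +57°: θ ← 74° +57° = 131°
rotate link 1 by -6°: θ ← 131° -6° = 125°
rotate link 1 by -71°: θ ← 125° -71° = 54°
h = r sin θ − e = 29.933629 − 18 = 11.933629
sin φ = h / L = 11.933629 / 200 = 0.05966814
φ = arcsin(0.05966814) = 3.420765°

3.4208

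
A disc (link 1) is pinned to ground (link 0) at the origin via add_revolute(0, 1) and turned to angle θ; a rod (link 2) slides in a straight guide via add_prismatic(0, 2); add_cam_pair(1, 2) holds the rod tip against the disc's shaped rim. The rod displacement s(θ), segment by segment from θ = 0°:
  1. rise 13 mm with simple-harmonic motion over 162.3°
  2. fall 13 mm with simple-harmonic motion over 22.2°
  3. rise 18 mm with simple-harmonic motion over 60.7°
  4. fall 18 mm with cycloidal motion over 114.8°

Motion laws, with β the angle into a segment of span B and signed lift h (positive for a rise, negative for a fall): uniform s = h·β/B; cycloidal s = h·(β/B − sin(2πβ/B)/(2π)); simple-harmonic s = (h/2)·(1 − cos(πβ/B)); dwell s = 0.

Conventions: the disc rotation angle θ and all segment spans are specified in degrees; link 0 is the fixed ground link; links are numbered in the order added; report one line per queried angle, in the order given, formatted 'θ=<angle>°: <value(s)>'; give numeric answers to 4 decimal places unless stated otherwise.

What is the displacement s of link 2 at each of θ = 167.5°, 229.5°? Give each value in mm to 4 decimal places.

segment 1 (0° to 162.3°, simple-harmonic, h = 13) is passed completely: s = 0.0000 + (13) = 13.0000
θ = 167.5° falls in segment 2 (162.3° to 184.5°, simple-harmonic, h = -13): β = 167.5 − 162.3 = 5.2°, B = 22.2°; Δs = -13/2·(1 − cos(π·0.2342)) = -1.6819; s = 13.0000 − 1.6819 = 11.3181
segment 2 (162.3° to 184.5°, simple-harmonic, h = -13) is passed completely: s = 13.0000 + (-13) = 0.0000
θ = 229.5° falls in segment 3 (184.5° to 245.2°, simple-harmonic, h = 18): β = 229.5 − 184.5 = 45°, B = 60.7°; Δs = 18/2·(1 − cos(π·0.7414)) = 15.1887; s = 0.0000 + 15.1887 = 15.1887

θ=167.5°: 11.3181
θ=229.5°: 15.1887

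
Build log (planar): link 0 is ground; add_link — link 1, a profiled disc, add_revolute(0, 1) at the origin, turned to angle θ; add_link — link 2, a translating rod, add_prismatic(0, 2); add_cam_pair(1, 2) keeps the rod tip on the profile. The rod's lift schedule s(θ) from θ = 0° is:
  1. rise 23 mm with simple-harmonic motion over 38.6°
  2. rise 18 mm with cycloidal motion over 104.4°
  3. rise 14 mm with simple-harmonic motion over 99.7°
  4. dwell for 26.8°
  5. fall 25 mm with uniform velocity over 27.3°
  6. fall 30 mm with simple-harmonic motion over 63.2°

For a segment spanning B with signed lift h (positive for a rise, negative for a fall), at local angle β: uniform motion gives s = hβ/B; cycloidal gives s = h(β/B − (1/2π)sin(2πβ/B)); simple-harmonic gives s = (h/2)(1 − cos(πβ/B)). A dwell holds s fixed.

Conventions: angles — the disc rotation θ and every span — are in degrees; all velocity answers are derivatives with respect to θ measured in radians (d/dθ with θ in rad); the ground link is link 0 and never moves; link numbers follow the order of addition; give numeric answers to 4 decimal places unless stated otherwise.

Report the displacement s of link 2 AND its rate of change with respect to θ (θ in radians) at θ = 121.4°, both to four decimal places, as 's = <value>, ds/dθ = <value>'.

seg 1 [0°–38.6°] simple-harmonic, h=23: full span → s += 23 → s = 23.0000
seg 2 [38.6°–143°] cycloidal, h=18: θ=121.4° here. β=82.8, B=104.4. 18·(0.7931 − sin(2π·0.7931)/(2π)) = 17.0362 → s = 40.0362
velocity in seg [38.6°–143°] (cycloidal), θ in radians: β = 82.8° = 1.4451 rad, B = 104.4° = 1.8221 rad; ds/dθ = (h/B)(1 − cos(2πβ/B)) = (18/1.8221)(1 − cos(2π·0.7931)) = 7.235782 mm/rad

s = 40.0362, ds/dθ = 7.2358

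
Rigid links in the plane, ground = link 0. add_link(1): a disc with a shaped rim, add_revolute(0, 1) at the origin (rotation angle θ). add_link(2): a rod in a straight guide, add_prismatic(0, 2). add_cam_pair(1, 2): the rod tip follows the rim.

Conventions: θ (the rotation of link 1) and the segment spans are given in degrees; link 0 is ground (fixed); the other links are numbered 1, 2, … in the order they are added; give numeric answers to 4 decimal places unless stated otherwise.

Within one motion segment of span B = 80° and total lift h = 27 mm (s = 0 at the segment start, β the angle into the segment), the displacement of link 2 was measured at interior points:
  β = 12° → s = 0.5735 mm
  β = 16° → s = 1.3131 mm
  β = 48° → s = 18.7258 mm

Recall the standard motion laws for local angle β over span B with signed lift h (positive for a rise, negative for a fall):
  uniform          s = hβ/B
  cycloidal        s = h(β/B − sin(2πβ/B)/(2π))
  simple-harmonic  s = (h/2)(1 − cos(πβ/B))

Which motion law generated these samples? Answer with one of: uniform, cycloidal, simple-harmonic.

candidates at β/B = r: uniform s = h·r (linear in β); cycloidal s = h·(r − sin(2πr)/(2π)); simple-harmonic s = (h/2)(1 − cos(πr))
β=12°: printed 0.5735 | uniform 4.0500, cycloidal 0.5735, simple-harmonic 1.4714
β=16°: printed 1.3131 | uniform 5.4000, cycloidal 1.3131, simple-harmonic 2.5783
β=48°: printed 18.7258 | uniform 16.2000, cycloidal 18.7258, simple-harmonic 17.6717
only one law matches every sample → cycloidal

cycloidal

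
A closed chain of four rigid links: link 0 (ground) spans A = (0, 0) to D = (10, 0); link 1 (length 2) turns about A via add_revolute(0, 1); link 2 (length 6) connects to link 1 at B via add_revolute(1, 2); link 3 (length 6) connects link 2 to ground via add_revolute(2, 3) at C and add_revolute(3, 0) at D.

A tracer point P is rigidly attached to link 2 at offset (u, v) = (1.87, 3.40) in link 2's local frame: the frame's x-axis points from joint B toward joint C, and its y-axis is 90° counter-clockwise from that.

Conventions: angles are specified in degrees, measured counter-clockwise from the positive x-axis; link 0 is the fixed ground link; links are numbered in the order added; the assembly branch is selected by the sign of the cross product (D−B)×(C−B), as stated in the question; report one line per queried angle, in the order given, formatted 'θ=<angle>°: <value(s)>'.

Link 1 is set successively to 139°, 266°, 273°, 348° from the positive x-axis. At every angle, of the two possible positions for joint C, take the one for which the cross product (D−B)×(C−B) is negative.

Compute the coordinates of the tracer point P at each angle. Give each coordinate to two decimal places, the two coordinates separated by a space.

A=(0,0), D=(10.00,0)
θ=139°: B = A + 2.00·(cos139°, sin139°) = (-1.5094, 1.3121)
θ=139°: |BD| = 11.5840
θ=139°: circle(B,6.00) ∩ circle(D,6.00): a=5.7920, h=1.5662
θ=139°:   candidates: C₊=(4.4227,2.2122) cross=18.143; C₋=(4.0679,-0.9000) cross=-18.143
θ=139°:   branch - wants cross < 0 → take C=(4.0679,-0.9000) (cross=-18.143)
θ=139°: ex = (C−B)/|BC| = (0.9296,-0.3687); ey = (0.3687,0.9296)
θ=139°: P = B + 1.87·ex + 3.40·ey = (1.4824,3.7831)
θ=266°: B = A + 2.00·(cos266°, sin266°) = (-0.1395, -1.9951)
θ=266°: |BD| = 10.3339
θ=266°: circle(B,6.00) ∩ circle(D,6.00): a=5.1670, h=3.0500
θ=266°:   candidates: C₊=(4.3414,1.9950) cross=31.518; C₋=(5.5191,-3.9902) cross=-31.518
θ=266°:   branch - wants cross < 0 → take C=(5.5191,-3.9902) (cross=-31.518)
θ=266°: ex = (C−B)/|BC| = (0.9431,-0.3325); ey = (0.3325,0.9431)
θ=266°: P = B + 1.87·ex + 3.40·ey = (2.7546,0.5896)
θ=273°: B = A + 2.00·(cos273°, sin273°) = (0.1047, -1.9973)
θ=273°: |BD| = 10.0949
θ=273°: circle(B,6.00) ∩ circle(D,6.00): a=5.0474, h=3.2440
θ=273°:   candidates: C₊=(4.4105,2.1812) cross=32.748; C₋=(5.6942,-4.1785) cross=-32.748
θ=273°:   branch - wants cross < 0 → take C=(5.6942,-4.1785) (cross=-32.748)
θ=273°: ex = (C−B)/|BC| = (0.9316,-0.3635); ey = (0.3635,0.9316)
θ=273°: P = B + 1.87·ex + 3.40·ey = (3.0828,0.4903)
θ=348°: B = A + 2.00·(cos348°, sin348°) = (1.9563, -0.4158)
θ=348°: |BD| = 8.0544
θ=348°: circle(B,6.00) ∩ circle(D,6.00): a=4.0272, h=4.4476
θ=348°:   candidates: C₊=(5.7485,4.2338) cross=35.823; C₋=(6.2078,-4.6496) cross=-35.823
θ=348°:   branch - wants cross < 0 → take C=(6.2078,-4.6496) (cross=-35.823)
θ=348°: ex = (C−B)/|BC| = (0.7086,-0.7056); ey = (0.7056,0.7086)
θ=348°: P = B + 1.87·ex + 3.40·ey = (5.6805,0.6738)

θ=139°: 1.48 3.78
θ=266°: 2.75 0.59
θ=273°: 3.08 0.49
θ=348°: 5.68 0.67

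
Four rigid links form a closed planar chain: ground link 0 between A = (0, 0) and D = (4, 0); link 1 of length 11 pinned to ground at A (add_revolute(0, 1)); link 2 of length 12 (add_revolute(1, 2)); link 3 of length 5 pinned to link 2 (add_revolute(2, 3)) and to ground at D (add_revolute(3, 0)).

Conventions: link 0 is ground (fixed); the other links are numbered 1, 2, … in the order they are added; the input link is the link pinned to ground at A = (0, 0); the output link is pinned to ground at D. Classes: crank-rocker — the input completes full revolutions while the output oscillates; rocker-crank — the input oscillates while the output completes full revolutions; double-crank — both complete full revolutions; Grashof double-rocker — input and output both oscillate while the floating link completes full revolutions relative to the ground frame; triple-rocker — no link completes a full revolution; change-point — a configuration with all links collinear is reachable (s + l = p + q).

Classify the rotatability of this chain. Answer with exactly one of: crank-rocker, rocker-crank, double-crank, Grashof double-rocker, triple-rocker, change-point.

lengths: ground=4, input=11, coupler=12, output=5
sorted: s=4 (shortest), l=12 (longest), p+q=16
s + l = 16 vs p + q = 16
s + l = p + q → change-point (collinear configuration reachable)

change-point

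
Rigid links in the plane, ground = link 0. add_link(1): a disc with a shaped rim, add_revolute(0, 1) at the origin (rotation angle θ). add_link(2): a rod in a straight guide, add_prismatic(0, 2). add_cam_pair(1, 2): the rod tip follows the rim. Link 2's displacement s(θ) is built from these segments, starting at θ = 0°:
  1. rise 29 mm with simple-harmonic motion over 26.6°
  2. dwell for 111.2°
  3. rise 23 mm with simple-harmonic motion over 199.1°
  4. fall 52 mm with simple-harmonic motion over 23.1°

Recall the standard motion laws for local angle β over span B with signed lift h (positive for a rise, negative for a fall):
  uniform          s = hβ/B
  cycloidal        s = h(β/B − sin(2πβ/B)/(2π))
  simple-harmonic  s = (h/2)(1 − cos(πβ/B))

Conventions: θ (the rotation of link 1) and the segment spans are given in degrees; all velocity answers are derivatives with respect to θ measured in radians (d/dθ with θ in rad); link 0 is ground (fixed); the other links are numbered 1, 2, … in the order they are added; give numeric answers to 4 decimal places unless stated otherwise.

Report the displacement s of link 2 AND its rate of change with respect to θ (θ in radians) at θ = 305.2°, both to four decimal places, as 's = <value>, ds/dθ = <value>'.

segment 1 (0° to 26.6°, simple-harmonic, h = 29) is passed completely: s = 0.0000 + (29) = 29.0000
segment 2 (26.6° to 137.8°, dwell): s unchanged at 29.0000
θ = 305.2° falls in segment 3 (137.8° to 336.9°, simple-harmonic, h = 23): β = 305.2 − 137.8 = 167.4°, B = 199.1°; Δs = 23/2·(1 − cos(π·0.8408)) = 21.5911; s = 29.0000 + 21.5911 = 50.5911
velocity in seg [137.8°–336.9°] (simple-harmonic), θ in radians: β = 167.4° = 2.9217 rad, B = 199.1° = 3.4750 rad; ds/dθ = (πh/(2B)) sin(πβ/B) = (π·23/(2·3.4750)) sin(π·0.8408) = 4.986248 mm/rad

s = 50.5911, ds/dθ = 4.9862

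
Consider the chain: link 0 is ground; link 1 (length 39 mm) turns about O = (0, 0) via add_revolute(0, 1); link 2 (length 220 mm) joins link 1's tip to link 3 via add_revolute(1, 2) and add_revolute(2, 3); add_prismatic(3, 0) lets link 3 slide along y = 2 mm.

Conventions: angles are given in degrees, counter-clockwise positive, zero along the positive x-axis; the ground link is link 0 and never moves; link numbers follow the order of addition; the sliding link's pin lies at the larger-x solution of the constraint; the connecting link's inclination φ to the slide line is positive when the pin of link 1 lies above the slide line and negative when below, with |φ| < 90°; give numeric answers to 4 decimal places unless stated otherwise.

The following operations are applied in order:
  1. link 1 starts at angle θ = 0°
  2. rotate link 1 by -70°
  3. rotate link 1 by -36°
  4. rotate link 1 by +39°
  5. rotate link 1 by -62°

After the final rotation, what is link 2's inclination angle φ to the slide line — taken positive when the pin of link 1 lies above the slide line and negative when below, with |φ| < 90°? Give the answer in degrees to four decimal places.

geometry: r = 39 mm, L = 220 mm, e = 2 mm; θ starts at 0°
rotate link 1 by -70°: θ ← 0° -70° = -70°
rotate link 1 by -36°: θ ← -70° -36° = -106°
rotate link 1 by +39°: θ ← -106° +39° = -67°
rotate link 1 by -62°: θ ← -67° -62° = -129°
h = r sin θ − e = -30.308692 − 2 = -32.308692
sin φ = h / L = -32.308692 / 220 = -0.14685769
φ = arcsin(-0.14685769) = -8.444869°

-8.4449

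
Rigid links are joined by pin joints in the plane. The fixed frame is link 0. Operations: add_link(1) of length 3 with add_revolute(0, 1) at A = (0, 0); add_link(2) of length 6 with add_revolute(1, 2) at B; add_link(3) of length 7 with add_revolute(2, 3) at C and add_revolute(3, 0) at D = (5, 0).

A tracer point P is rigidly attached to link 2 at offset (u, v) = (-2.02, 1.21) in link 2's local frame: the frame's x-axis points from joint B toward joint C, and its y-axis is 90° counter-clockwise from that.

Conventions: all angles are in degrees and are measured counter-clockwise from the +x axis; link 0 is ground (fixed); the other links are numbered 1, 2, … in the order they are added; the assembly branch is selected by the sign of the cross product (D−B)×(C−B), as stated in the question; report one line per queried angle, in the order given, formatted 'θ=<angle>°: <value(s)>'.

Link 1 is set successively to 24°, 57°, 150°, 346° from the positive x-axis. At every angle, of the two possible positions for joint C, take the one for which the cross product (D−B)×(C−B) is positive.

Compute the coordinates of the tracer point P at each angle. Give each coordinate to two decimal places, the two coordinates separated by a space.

A=(0,0), D=(5.00,0)
θ=24°: B = A + 3.00·(cos24°, sin24°) = (2.7406, 1.2202)
θ=24°: |BD| = 2.5678
θ=24°: circle(B,6.00) ∩ circle(D,7.00): a=-1.2474, h=5.8689
θ=24°:   candidates: C₊=(4.4319,6.9769) cross=15.070; C₋=(-1.1458,-3.3509) cross=-15.070
θ=24°:   branch + wants cross > 0 → take C=(4.4319,6.9769) (cross=15.070)
θ=24°: ex = (C−B)/|BC| = (0.2819,0.9595); ey = (-0.9595,0.2819)
θ=24°: P = B + -2.02·ex + 1.21·ey = (1.0103,-0.3768)
θ=57°: B = A + 3.00·(cos57°, sin57°) = (1.6339, 2.5160)
θ=57°: |BD| = 4.2025
θ=57°: circle(B,6.00) ∩ circle(D,7.00): a=0.5545, h=5.9743
θ=57°:   candidates: C₊=(5.6549,6.9693) cross=25.107; C₋=(-1.4987,-2.6013) cross=-25.107
θ=57°:   branch + wants cross > 0 → take C=(5.6549,6.9693) (cross=25.107)
θ=57°: ex = (C−B)/|BC| = (0.6702,0.7422); ey = (-0.7422,0.6702)
θ=57°: P = B + -2.02·ex + 1.21·ey = (-0.6179,1.8276)
θ=150°: B = A + 3.00·(cos150°, sin150°) = (-2.5981, 1.5000)
θ=150°: |BD| = 7.7447
θ=150°: circle(B,6.00) ∩ circle(D,7.00): a=3.0331, h=5.1769
θ=150°:   candidates: C₊=(1.3802,5.9914) cross=40.094; C₋=(-0.6251,-4.1663) cross=-40.094
θ=150°:   branch + wants cross > 0 → take C=(1.3802,5.9914) (cross=40.094)
θ=150°: ex = (C−B)/|BC| = (0.6631,0.7486); ey = (-0.7486,0.6631)
θ=150°: P = B + -2.02·ex + 1.21·ey = (-4.8432,0.7902)
θ=346°: B = A + 3.00·(cos346°, sin346°) = (2.9109, -0.7258)
θ=346°: |BD| = 2.2116
θ=346°: circle(B,6.00) ∩ circle(D,7.00): a=-1.8333, h=5.7131
θ=346°:   candidates: C₊=(-0.6957,4.0693) cross=12.635; C₋=(3.0540,-6.7241) cross=-12.635
θ=346°:   branch + wants cross > 0 → take C=(-0.6957,4.0693) (cross=12.635)
θ=346°: ex = (C−B)/|BC| = (-0.6011,0.7992); ey = (-0.7992,-0.6011)
θ=346°: P = B + -2.02·ex + 1.21·ey = (3.1581,-3.0674)

θ=24°: 1.01 -0.38
θ=57°: -0.62 1.83
θ=150°: -4.84 0.79
θ=346°: 3.16 -3.07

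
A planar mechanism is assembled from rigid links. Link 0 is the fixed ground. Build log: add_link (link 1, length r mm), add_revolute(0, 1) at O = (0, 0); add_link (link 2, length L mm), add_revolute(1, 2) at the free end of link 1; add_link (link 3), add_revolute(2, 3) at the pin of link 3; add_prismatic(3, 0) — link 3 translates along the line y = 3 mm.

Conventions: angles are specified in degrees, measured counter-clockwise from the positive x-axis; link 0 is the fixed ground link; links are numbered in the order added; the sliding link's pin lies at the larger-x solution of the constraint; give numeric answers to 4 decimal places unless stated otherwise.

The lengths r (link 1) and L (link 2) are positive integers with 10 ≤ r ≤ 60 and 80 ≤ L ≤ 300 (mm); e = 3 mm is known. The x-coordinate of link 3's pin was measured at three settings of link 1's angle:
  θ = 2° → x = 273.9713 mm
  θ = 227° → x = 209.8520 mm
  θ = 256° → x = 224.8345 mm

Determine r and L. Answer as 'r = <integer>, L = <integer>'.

constraint per measurement: (x − r cos θ)² + (r sin θ − e)² = L²
subtracting the θ₁ and θ₂ equations cancels the r² and L² terms:
r = (x₁² − x₂²) / (2[(x₁cos θ₁ + e sin θ₁) − (x₂cos θ₂ + e sin θ₂)]) = 37.0000 → r = 37
L² = (x₁ − r cos θ₁)² + (r sin θ₁ − e)² = 56168.9996 → L = 237.0000 → L = 237
check at θ₃=256°: x = 224.8345 (printed 224.8345) ✓

r = 37, L = 237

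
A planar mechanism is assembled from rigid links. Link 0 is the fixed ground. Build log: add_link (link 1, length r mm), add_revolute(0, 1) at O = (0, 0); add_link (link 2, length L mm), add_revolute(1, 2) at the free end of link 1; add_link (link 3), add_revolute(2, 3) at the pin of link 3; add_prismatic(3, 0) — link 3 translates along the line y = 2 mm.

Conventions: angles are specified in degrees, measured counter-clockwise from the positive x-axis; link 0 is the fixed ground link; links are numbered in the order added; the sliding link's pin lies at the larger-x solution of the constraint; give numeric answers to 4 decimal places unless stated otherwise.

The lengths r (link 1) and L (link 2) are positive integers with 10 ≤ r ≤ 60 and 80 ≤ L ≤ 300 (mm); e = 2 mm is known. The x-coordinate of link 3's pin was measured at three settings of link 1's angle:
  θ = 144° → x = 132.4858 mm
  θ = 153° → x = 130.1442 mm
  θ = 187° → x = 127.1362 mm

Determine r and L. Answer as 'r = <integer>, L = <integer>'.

constraint per measurement: (x − r cos θ)² + (r sin θ − e)² = L²
subtracting the θ₁ and θ₂ equations cancels the r² and L² terms:
r = (x₁² − x₂²) / (2[(x₁cos θ₁ + e sin θ₁) − (x₂cos θ₂ + e sin θ₂)]) = 34.0003 → r = 34
L² = (x₁ − r cos θ₁)² + (r sin θ₁ − e)² = 25921.0103 → L = 161.0000 → L = 161
check at θ₃=187°: x = 127.1362 (printed 127.1362) ✓

r = 34, L = 161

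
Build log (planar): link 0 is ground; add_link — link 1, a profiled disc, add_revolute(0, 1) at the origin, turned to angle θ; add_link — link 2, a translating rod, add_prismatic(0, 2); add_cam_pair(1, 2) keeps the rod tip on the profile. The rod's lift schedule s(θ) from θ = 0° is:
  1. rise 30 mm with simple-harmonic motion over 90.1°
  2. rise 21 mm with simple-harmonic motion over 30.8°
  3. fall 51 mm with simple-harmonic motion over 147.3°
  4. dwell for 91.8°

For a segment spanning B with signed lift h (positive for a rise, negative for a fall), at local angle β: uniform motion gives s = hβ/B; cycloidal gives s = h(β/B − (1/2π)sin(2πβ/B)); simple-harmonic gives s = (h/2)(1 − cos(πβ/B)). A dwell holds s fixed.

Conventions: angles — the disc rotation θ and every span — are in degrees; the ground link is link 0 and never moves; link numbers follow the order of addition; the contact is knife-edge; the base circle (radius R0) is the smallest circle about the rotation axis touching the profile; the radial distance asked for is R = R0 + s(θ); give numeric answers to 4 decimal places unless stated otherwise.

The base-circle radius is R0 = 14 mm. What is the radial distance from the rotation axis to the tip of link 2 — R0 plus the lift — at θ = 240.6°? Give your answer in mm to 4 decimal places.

seg 1 [0°–90.1°] simple-harmonic, h=30: full span → s += 30 → s = 30.0000
seg 2 [90.1°–120.9°] simple-harmonic, h=21: full span → s += 21 → s = 51.0000
seg 3 [120.9°–268.2°] simple-harmonic, h=-51: θ=240.6° here. β=119.7, B=147.3. -51/2·(1 − cos(π·0.8126)) = -46.7081 → s = 4.2919
R = R0 + s = 14 + 4.2919 = 18.2919

18.2919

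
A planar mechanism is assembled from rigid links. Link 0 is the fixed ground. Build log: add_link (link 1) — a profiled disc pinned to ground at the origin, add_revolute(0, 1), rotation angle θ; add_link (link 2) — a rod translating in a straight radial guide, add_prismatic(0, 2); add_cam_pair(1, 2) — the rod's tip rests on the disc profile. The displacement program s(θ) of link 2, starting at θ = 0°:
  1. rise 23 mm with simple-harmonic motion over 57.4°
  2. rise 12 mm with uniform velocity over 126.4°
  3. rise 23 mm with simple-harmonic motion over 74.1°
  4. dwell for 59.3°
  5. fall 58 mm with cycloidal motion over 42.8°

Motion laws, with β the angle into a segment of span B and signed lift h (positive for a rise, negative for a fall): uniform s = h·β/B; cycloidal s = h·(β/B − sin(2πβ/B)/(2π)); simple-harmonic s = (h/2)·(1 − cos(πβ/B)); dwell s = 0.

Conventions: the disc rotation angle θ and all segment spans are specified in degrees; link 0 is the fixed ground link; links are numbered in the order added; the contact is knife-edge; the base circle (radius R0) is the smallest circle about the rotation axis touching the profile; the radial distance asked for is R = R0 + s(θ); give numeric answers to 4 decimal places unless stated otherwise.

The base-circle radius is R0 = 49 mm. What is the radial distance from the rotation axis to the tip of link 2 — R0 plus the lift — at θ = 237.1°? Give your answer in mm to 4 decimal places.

seg 1 [0°–57.4°] simple-harmonic, h=23: full span → s += 23 → s = 23.0000
seg 2 [57.4°–183.8°] uniform, h=12: full span → s += 12 → s = 35.0000
seg 3 [183.8°–257.9°] simple-harmonic, h=23: θ=237.1° here. β=53.3, B=74.1. 23/2·(1 − cos(π·0.7193)) = 18.8108 → s = 53.8108
R = R0 + s = 49 + 53.8108 = 102.8108

102.8108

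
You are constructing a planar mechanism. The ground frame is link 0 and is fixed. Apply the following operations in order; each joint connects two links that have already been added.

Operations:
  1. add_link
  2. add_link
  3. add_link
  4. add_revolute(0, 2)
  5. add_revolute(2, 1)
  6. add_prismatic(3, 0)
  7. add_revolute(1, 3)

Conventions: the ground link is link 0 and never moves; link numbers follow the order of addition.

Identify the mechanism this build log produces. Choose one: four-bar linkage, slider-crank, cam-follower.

links: 4 (incl. ground); joints: 3 revolute, 1 prismatic, 0 higher (cam) pair, forming one closed loop
4 links, 3 revolutes + 1 prismatic in one loop → slider-crank

slider-crank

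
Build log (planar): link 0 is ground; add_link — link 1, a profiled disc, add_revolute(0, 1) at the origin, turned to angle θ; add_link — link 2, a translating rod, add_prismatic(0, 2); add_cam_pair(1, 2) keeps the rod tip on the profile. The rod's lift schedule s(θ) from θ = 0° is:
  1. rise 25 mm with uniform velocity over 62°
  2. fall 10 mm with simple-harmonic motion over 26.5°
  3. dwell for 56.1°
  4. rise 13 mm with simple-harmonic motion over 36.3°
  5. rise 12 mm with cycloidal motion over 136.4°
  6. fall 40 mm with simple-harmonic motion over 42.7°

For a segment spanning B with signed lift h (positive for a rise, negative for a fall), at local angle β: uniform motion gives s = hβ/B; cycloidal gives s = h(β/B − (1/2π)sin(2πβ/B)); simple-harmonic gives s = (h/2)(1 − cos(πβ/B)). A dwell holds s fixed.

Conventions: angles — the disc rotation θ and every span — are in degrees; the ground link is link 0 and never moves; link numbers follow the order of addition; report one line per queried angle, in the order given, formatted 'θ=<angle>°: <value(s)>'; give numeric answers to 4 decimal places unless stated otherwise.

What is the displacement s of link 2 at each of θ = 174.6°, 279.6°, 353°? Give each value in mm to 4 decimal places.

seg 1 [0°–62°] uniform, h=25: full span → s += 25 → s = 25.0000
seg 2 [62°–88.5°] simple-harmonic, h=-10: full span → s += -10 → s = 15.0000
seg 3 [88.5°–144.6°] dwell: s stays 15.0000
seg 4 [144.6°–180.9°] simple-harmonic, h=13: θ=174.6° here. β=30, B=36.3. 13/2·(1 − cos(π·0.8264)) = 12.0575 → s = 27.0575
seg 4 [144.6°–180.9°] simple-harmonic, h=13: full span → s += 13 → s = 28.0000
seg 5 [180.9°–317.3°] cycloidal, h=12: θ=279.6° here. β=98.7, B=136.4. 12·(0.7236 − sin(2π·0.7236)/(2π)) = 10.5669 → s = 38.5669
seg 5 [180.9°–317.3°] cycloidal, h=12: full span → s += 12 → s = 40.0000
seg 6 [317.3°–360°] simple-harmonic, h=-40: θ=353° here. β=35.7, B=42.7. -40/2·(1 − cos(π·0.8361)) = -37.4057 → s = 2.5943

θ=174.6°: 27.0575
θ=279.6°: 38.5669
θ=353°: 2.5943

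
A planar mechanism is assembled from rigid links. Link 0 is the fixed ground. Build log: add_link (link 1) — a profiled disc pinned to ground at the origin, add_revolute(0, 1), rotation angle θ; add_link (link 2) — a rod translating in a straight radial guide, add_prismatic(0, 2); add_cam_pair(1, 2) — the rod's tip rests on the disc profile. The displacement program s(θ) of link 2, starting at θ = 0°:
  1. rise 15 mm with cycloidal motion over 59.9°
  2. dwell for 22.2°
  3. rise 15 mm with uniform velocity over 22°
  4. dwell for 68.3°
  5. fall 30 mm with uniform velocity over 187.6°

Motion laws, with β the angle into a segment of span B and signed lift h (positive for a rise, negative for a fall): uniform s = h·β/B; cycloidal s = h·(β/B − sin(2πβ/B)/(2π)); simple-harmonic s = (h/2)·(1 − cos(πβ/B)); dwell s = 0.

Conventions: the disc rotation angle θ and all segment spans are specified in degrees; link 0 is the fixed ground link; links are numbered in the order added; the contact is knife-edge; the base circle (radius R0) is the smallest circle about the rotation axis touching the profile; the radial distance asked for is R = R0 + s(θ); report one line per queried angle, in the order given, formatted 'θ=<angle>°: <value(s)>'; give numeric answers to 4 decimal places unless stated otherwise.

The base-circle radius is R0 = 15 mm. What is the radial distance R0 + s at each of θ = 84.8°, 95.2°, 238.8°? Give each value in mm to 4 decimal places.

seg 1 [0°–59.9°] cycloidal, h=15: full span → s += 15 → s = 15.0000
seg 2 [59.9°–82.1°] dwell: s stays 15.0000
seg 3 [82.1°–104.1°] uniform, h=15: θ=84.8° here. β=2.7, B=22. 15·2.7/22 = 1.8409 → s = 16.8409
seg 3 [82.1°–104.1°] uniform, h=15: θ=95.2° here. β=13.1, B=22. 15·13.1/22 = 8.9318 → s = 23.9318
seg 3 [82.1°–104.1°] uniform, h=15: full span → s += 15 → s = 30.0000
seg 4 [104.1°–172.4°] dwell: s stays 30.0000
seg 5 [172.4°–360°] uniform, h=-30: θ=238.8° here. β=66.4, B=187.6. -30·66.4/187.6 = -10.6183 → s = 19.3817
θ=84.8°: R = R0 + s = 15 + 16.8409 = 31.8409
θ=95.2°: R = R0 + s = 15 + 23.9318 = 38.9318
θ=238.8°: R = R0 + s = 15 + 19.3817 = 34.3817

θ=84.8°: 31.8409
θ=95.2°: 38.9318
θ=238.8°: 34.3817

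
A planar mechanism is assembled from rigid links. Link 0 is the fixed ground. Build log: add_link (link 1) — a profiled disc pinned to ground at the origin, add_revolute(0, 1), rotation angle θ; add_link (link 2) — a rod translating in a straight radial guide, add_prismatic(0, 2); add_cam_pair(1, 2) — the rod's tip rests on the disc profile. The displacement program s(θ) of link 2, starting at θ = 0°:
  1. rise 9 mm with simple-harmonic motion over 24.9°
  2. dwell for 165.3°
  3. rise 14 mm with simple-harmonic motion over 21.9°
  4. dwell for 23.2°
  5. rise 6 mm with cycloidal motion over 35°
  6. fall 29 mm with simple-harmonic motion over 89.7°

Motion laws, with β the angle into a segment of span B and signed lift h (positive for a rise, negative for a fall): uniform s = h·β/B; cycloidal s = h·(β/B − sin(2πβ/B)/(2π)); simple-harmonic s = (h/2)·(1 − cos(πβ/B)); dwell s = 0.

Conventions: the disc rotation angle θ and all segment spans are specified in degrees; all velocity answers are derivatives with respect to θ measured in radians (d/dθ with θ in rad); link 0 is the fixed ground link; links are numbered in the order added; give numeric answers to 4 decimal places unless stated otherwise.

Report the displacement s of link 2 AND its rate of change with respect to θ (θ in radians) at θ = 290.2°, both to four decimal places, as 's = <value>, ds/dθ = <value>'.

seg 1 [0°–24.9°] simple-harmonic, h=9: full span → s += 9 → s = 9.0000
seg 2 [24.9°–190.2°] dwell: s stays 9.0000
seg 3 [190.2°–212.1°] simple-harmonic, h=14: full span → s += 14 → s = 23.0000
seg 4 [212.1°–235.3°] dwell: s stays 23.0000
seg 5 [235.3°–270.3°] cycloidal, h=6: full span → s += 6 → s = 29.0000
seg 6 [270.3°–360°] simple-harmonic, h=-29: θ=290.2° here. β=19.9, B=89.7. -29/2·(1 − cos(π·0.2219)) = -3.3815 → s = 25.6185
velocity in seg [270.3°–360°] (simple-harmonic), θ in radians: β = 19.9° = 0.3473 rad, B = 89.7° = 1.5656 rad; ds/dθ = (πh/(2B)) sin(πβ/B) = (π·(-29)/(2·1.5656)) sin(π·0.2219) = -18.677150 mm/rad

s = 25.6185, ds/dθ = -18.6772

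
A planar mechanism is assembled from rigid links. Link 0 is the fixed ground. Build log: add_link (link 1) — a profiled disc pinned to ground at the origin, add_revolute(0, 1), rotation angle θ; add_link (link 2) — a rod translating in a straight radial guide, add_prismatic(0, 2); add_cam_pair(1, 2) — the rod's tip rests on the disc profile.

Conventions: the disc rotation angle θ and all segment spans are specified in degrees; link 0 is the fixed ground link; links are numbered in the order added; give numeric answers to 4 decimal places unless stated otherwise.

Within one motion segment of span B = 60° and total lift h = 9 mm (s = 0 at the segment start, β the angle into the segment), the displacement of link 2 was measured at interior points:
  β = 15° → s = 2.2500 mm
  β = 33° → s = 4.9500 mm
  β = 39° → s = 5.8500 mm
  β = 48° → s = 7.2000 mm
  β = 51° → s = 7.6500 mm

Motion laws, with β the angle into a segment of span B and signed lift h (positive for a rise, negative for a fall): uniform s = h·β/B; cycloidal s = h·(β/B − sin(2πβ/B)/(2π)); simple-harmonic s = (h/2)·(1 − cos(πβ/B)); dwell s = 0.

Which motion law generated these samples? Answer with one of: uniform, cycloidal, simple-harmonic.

candidates at β/B = r: uniform s = h·r (linear in β); cycloidal s = h·(r − sin(2πr)/(2π)); simple-harmonic s = (h/2)(1 − cos(πr))
β=15°: printed 2.2500 | uniform 2.2500, cycloidal 0.8176, simple-harmonic 1.3180
β=33°: printed 4.9500 | uniform 4.9500, cycloidal 5.3926, simple-harmonic 5.2040
β=39°: printed 5.8500 | uniform 5.8500, cycloidal 7.0088, simple-harmonic 6.5430
β=48°: printed 7.2000 | uniform 7.2000, cycloidal 8.5623, simple-harmonic 8.1406
β=51°: printed 7.6500 | uniform 7.6500, cycloidal 8.8088, simple-harmonic 8.5095
only one law matches every sample → uniform

uniform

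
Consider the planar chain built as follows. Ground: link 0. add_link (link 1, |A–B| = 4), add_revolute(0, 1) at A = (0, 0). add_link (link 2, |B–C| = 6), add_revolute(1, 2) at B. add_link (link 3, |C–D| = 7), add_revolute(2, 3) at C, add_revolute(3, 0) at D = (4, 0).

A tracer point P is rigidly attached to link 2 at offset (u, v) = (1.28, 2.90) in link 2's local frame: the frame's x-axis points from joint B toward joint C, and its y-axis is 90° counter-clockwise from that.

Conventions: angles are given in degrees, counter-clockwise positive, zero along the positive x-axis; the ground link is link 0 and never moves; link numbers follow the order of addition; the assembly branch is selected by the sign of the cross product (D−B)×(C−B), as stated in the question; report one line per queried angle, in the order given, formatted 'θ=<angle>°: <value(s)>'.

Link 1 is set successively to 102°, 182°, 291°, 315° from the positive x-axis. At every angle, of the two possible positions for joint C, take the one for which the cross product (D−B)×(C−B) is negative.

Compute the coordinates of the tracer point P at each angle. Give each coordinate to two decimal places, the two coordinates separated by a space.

A=(0,0), D=(4.00,0)
θ=102°: B = A + 4.00·(cos102°, sin102°) = (-0.8316, 3.9126)
θ=102°: |BD| = 6.2172
θ=102°: circle(B,6.00) ∩ circle(D,7.00): a=2.0631, h=5.6342
θ=102°:   candidates: C₊=(4.3174,6.9928) cross=35.028; C₋=(-2.7740,-1.7643) cross=-35.028
θ=102°:   branch - wants cross < 0 → take C=(-2.7740,-1.7643) (cross=-35.028)
θ=102°: ex = (C−B)/|BC| = (-0.3237,-0.9462); ey = (0.9462,-0.3237)
θ=102°: P = B + 1.28·ex + 2.90·ey = (1.4978,1.7627)
θ=182°: B = A + 4.00·(cos182°, sin182°) = (-3.9976, -0.1396)
θ=182°: |BD| = 7.9988
θ=182°: circle(B,6.00) ∩ circle(D,7.00): a=3.1868, h=5.0838
θ=182°:   candidates: C₊=(-0.9000,4.9990) cross=40.664; C₋=(-0.7226,-5.1670) cross=-40.664
θ=182°:   branch - wants cross < 0 → take C=(-0.7226,-5.1670) (cross=-40.664)
θ=182°: ex = (C−B)/|BC| = (0.5458,-0.8379); ey = (0.8379,0.5458)
θ=182°: P = B + 1.28·ex + 2.90·ey = (-0.8690,0.3708)
θ=291°: B = A + 4.00·(cos291°, sin291°) = (1.4335, -3.7343)
θ=291°: |BD| = 4.5312
θ=291°: circle(B,6.00) ∩ circle(D,7.00): a=0.8311, h=5.9422
θ=291°:   candidates: C₊=(-2.9928,0.3163) cross=26.925; C₋=(6.8013,-6.4150) cross=-26.925
θ=291°:   branch - wants cross < 0 → take C=(6.8013,-6.4150) (cross=-26.925)
θ=291°: ex = (C−B)/|BC| = (0.8946,-0.4468); ey = (0.4468,0.8946)
θ=291°: P = B + 1.28·ex + 2.90·ey = (3.8743,-1.7117)
θ=315°: B = A + 4.00·(cos315°, sin315°) = (2.8284, -2.8284)
θ=315°: |BD| = 3.0615
θ=315°: circle(B,6.00) ∩ circle(D,7.00): a=-0.5924, h=5.9707
θ=315°:   candidates: C₊=(-2.9145,-1.0909) cross=18.279; C₋=(8.1179,-5.6606) cross=-18.279
θ=315°:   branch - wants cross < 0 → take C=(8.1179,-5.6606) (cross=-18.279)
θ=315°: ex = (C−B)/|BC| = (0.8816,-0.4720); ey = (0.4720,0.8816)
θ=315°: P = B + 1.28·ex + 2.90·ey = (5.3258,-0.8761)

θ=102°: 1.50 1.76
θ=182°: -0.87 0.37
θ=291°: 3.87 -1.71
θ=315°: 5.33 -0.88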